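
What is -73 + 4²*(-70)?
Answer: -1193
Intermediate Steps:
-73 + 4²*(-70) = -73 + 16*(-70) = -73 - 1120 = -1193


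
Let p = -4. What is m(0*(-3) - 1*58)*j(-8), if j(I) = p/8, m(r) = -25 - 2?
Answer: 27/2 ≈ 13.500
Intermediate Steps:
m(r) = -27
j(I) = -½ (j(I) = -4/8 = -4*⅛ = -½)
m(0*(-3) - 1*58)*j(-8) = -27*(-½) = 27/2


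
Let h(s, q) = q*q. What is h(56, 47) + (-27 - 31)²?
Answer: 5573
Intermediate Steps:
h(s, q) = q²
h(56, 47) + (-27 - 31)² = 47² + (-27 - 31)² = 2209 + (-58)² = 2209 + 3364 = 5573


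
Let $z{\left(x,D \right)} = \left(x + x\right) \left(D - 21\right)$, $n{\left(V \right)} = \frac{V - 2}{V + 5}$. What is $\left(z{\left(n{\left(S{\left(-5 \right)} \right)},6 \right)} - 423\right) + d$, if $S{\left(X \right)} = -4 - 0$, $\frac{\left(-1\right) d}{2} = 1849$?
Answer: $-3941$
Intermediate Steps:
$d = -3698$ ($d = \left(-2\right) 1849 = -3698$)
$S{\left(X \right)} = -4$ ($S{\left(X \right)} = -4 + 0 = -4$)
$n{\left(V \right)} = \frac{-2 + V}{5 + V}$
$z{\left(x,D \right)} = 2 x \left(-21 + D\right)$
$\left(z{\left(n{\left(S{\left(-5 \right)} \right)},6 \right)} - 423\right) + d = \left(2 \frac{-2 - 4}{5 - 4} \left(-21 + 6\right) - 423\right) - 3698 = \left(2 \cdot 1^{-1} \left(-6\right) \left(-15\right) - 423\right) - 3698 = \left(2 \cdot 1 \left(-6\right) \left(-15\right) - 423\right) - 3698 = \left(2 \left(-6\right) \left(-15\right) - 423\right) - 3698 = \left(180 - 423\right) - 3698 = -243 - 3698 = -3941$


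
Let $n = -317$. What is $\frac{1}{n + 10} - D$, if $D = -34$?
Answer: $\frac{10437}{307} \approx 33.997$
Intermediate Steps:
$\frac{1}{n + 10} - D = \frac{1}{-317 + 10} - -34 = \frac{1}{-307} + 34 = - \frac{1}{307} + 34 = \frac{10437}{307}$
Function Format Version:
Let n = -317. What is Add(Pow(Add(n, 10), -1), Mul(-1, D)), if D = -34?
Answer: Rational(10437, 307) ≈ 33.997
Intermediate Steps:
Add(Pow(Add(n, 10), -1), Mul(-1, D)) = Add(Pow(Add(-317, 10), -1), Mul(-1, -34)) = Add(Pow(-307, -1), 34) = Add(Rational(-1, 307), 34) = Rational(10437, 307)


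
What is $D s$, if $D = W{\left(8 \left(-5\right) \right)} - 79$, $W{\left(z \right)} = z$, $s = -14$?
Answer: $1666$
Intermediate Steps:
$D = -119$ ($D = 8 \left(-5\right) - 79 = -40 - 79 = -119$)
$D s = \left(-119\right) \left(-14\right) = 1666$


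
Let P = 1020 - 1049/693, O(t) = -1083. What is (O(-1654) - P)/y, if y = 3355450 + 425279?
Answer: -1456330/2620045197 ≈ -0.00055584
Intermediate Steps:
P = 705811/693 (P = 1020 - 1049*1/693 = 1020 - 1049/693 = 705811/693 ≈ 1018.5)
y = 3780729
(O(-1654) - P)/y = (-1083 - 1*705811/693)/3780729 = (-1083 - 705811/693)*(1/3780729) = -1456330/693*1/3780729 = -1456330/2620045197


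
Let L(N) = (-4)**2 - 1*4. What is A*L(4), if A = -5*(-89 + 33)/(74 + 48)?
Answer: 1680/61 ≈ 27.541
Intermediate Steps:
L(N) = 12 (L(N) = 16 - 4 = 12)
A = 140/61 (A = -(-280)/122 = -5*(-28/61) = 140/61 ≈ 2.2951)
A*L(4) = (140/61)*12 = 1680/61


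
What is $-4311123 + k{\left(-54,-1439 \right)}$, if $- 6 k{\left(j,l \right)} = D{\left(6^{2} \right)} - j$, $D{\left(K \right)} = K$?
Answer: $-4311138$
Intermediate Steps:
$k{\left(j,l \right)} = -6 + \frac{j}{6}$ ($k{\left(j,l \right)} = - \frac{6^{2} - j}{6} = - \frac{36 - j}{6} = -6 + \frac{j}{6}$)
$-4311123 + k{\left(-54,-1439 \right)} = -4311123 + \left(-6 + \frac{1}{6} \left(-54\right)\right) = -4311123 - 15 = -4311138$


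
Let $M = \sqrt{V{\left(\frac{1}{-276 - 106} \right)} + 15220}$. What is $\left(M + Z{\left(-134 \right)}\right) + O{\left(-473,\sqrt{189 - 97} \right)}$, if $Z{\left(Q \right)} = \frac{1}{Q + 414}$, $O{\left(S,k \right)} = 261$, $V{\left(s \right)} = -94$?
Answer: $\frac{73081}{280} + \sqrt{15126} \approx 383.99$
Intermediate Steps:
$M = \sqrt{15126}$ ($M = \sqrt{-94 + 15220} = \sqrt{15126} \approx 122.99$)
$Z{\left(Q \right)} = \frac{1}{414 + Q}$
$\left(M + Z{\left(-134 \right)}\right) + O{\left(-473,\sqrt{189 - 97} \right)} = \left(\sqrt{15126} + \frac{1}{414 - 134}\right) + 261 = \left(\sqrt{15126} + \frac{1}{280}\right) + 261 = \left(\frac{1}{280} + \sqrt{15126}\right) + 261 = \frac{73081}{280} + \sqrt{15126}$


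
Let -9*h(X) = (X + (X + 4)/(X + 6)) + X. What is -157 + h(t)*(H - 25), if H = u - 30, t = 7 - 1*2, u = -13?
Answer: -7451/99 ≈ -75.263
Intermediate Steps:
t = 5 (t = 7 - 2 = 5)
H = -43 (H = -13 - 30 = -43)
h(X) = -2*X/9 - (4 + X)/(9*(6 + X)) (h(X) = -((X + (X + 4)/(X + 6)) + X)/9 = -((X + (4 + X)/(6 + X)) + X)/9 = -(2*X + (4 + X)/(6 + X))/9 = -2*X/9 - (4 + X)/(9*(6 + X)))
-157 + h(t)*(H - 25) = -157 + ((-4 - 13*5 - 2*5²)/(9*(6 + 5)))*(-43 - 25) = -157 + ((⅑)*(-4 - 65 - 2*25)/11)*(-68) = -157 + ((⅑)*(1/11)*(-4 - 65 - 50))*(-68) = -157 + ((⅑)*(1/11)*(-119))*(-68) = -157 - 119/99*(-68) = -157 + 8092/99 = -7451/99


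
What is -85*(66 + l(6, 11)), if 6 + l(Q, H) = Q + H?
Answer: -6545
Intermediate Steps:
l(Q, H) = -6 + H + Q (l(Q, H) = -6 + (Q + H) = -6 + (H + Q) = -6 + H + Q)
-85*(66 + l(6, 11)) = -85*(66 + (-6 + 11 + 6)) = -85*(66 + 11) = -85*77 = -6545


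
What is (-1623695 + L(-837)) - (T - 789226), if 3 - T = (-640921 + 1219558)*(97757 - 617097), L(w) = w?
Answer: -300510174889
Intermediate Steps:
T = 300509339583 (T = 3 - (-640921 + 1219558)*(97757 - 617097) = 3 - 578637*(-519340) = 3 - 1*(-300509339580) = 3 + 300509339580 = 300509339583)
(-1623695 + L(-837)) - (T - 789226) = (-1623695 - 837) - (300509339583 - 789226) = -1624532 - 1*300508550357 = -1624532 - 300508550357 = -300510174889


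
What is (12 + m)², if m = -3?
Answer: 81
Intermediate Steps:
(12 + m)² = (12 - 3)² = 9² = 81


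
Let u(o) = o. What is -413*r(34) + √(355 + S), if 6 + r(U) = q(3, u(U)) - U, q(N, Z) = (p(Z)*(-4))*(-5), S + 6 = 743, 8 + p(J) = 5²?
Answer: -123900 + 2*√273 ≈ -1.2387e+5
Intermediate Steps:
p(J) = 17 (p(J) = -8 + 5² = -8 + 25 = 17)
S = 737 (S = -6 + 743 = 737)
q(N, Z) = 340 (q(N, Z) = (17*(-4))*(-5) = -68*(-5) = 340)
r(U) = 334 - U (r(U) = -6 + (340 - U) = 334 - U)
-413*r(34) + √(355 + S) = -413*(334 - 1*34) + √(355 + 737) = -413*(334 - 34) + √1092 = -413*300 + 2*√273 = -123900 + 2*√273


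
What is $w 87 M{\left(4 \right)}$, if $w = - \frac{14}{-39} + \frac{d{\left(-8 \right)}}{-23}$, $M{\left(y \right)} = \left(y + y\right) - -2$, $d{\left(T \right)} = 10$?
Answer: $- \frac{19720}{299} \approx -65.953$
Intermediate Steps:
$M{\left(y \right)} = 2 + 2 y$ ($M{\left(y \right)} = 2 y + 2 = 2 + 2 y$)
$w = - \frac{68}{897}$ ($w = - \frac{14}{-39} + \frac{10}{-23} = \left(-14\right) \left(- \frac{1}{39}\right) + 10 \left(- \frac{1}{23}\right) = \frac{14}{39} - \frac{10}{23} = - \frac{68}{897} \approx -0.075808$)
$w 87 M{\left(4 \right)} = \left(- \frac{68}{897}\right) 87 \left(2 + 2 \cdot 4\right) = - \frac{1972 \left(2 + 8\right)}{299} = \left(- \frac{1972}{299}\right) 10 = - \frac{19720}{299}$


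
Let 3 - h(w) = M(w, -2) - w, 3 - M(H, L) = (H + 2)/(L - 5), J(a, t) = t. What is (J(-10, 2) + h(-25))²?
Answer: 19044/49 ≈ 388.65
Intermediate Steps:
M(H, L) = 3 - (2 + H)/(-5 + L) (M(H, L) = 3 - (H + 2)/(L - 5) = 3 - (2 + H)/(-5 + L))
h(w) = -2/7 + 6*w/7 (h(w) = 3 - ((-17 - w + 3*(-2))/(-5 - 2) - w) = 3 - ((-17 - w - 6)/(-7) - w) = 3 - (-(-23 - w)/7 - w) = 3 - ((23/7 + w/7) - w) = 3 - (23/7 - 6*w/7) = 3 + (-23/7 + 6*w/7) = -2/7 + 6*w/7)
(J(-10, 2) + h(-25))² = (2 + (-2/7 + (6/7)*(-25)))² = (2 + (-2/7 - 150/7))² = (2 - 152/7)² = (-138/7)² = 19044/49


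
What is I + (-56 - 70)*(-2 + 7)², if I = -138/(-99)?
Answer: -103904/33 ≈ -3148.6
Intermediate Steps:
I = 46/33 (I = -138*(-1/99) = 46/33 ≈ 1.3939)
I + (-56 - 70)*(-2 + 7)² = 46/33 + (-56 - 70)*(-2 + 7)² = 46/33 - 126*5² = 46/33 - 126*25 = 46/33 - 3150 = -103904/33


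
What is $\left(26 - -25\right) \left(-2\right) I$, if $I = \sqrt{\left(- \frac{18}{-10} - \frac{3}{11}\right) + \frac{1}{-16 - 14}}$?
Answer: $- \frac{17 \sqrt{162690}}{55} \approx -124.67$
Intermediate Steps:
$I = \frac{\sqrt{162690}}{330}$ ($I = \sqrt{\left(\left(-18\right) \left(- \frac{1}{10}\right) - \frac{3}{11}\right) + \frac{1}{-30}} = \sqrt{\left(\frac{9}{5} - \frac{3}{11}\right) - \frac{1}{30}} = \sqrt{\frac{84}{55} - \frac{1}{30}} = \sqrt{\frac{493}{330}} = \frac{\sqrt{162690}}{330} \approx 1.2223$)
$\left(26 - -25\right) \left(-2\right) I = \left(26 - -25\right) \left(-2\right) \frac{\sqrt{162690}}{330} = \left(26 + 25\right) \left(-2\right) \frac{\sqrt{162690}}{330} = 51 \left(-2\right) \frac{\sqrt{162690}}{330} = - 102 \frac{\sqrt{162690}}{330} = - \frac{17 \sqrt{162690}}{55}$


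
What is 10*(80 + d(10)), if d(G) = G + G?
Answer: 1000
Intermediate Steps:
d(G) = 2*G
10*(80 + d(10)) = 10*(80 + 2*10) = 10*(80 + 20) = 10*100 = 1000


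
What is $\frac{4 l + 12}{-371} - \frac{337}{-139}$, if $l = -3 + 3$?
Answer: $\frac{123359}{51569} \approx 2.3921$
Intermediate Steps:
$l = 0$
$\frac{4 l + 12}{-371} - \frac{337}{-139} = \frac{4 \cdot 0 + 12}{-371} - \frac{337}{-139} = \left(0 + 12\right) \left(- \frac{1}{371}\right) - - \frac{337}{139} = 12 \left(- \frac{1}{371}\right) + \frac{337}{139} = - \frac{12}{371} + \frac{337}{139} = \frac{123359}{51569}$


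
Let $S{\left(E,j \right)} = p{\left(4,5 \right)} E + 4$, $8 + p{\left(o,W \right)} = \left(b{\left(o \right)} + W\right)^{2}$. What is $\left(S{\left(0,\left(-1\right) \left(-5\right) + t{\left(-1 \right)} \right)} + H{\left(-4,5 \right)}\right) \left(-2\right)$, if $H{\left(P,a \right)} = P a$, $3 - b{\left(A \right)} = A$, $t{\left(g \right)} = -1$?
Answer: $32$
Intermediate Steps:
$b{\left(A \right)} = 3 - A$
$p{\left(o,W \right)} = -8 + \left(3 + W - o\right)^{2}$ ($p{\left(o,W \right)} = -8 + \left(\left(3 - o\right) + W\right)^{2} = -8 + \left(3 + W - o\right)^{2}$)
$S{\left(E,j \right)} = 4 + 8 E$ ($S{\left(E,j \right)} = \left(-8 + \left(3 + 5 - 4\right)^{2}\right) E + 4 = \left(-8 + 4^{2}\right) E + 4 = \left(-8 + 16\right) E + 4 = 8 E + 4 = 4 + 8 E$)
$\left(S{\left(0,\left(-1\right) \left(-5\right) + t{\left(-1 \right)} \right)} + H{\left(-4,5 \right)}\right) \left(-2\right) = \left(\left(4 + 8 \cdot 0\right) - 20\right) \left(-2\right) = \left(\left(4 + 0\right) - 20\right) \left(-2\right) = \left(4 - 20\right) \left(-2\right) = \left(-16\right) \left(-2\right) = 32$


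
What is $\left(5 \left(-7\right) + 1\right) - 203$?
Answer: $-237$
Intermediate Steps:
$\left(5 \left(-7\right) + 1\right) - 203 = \left(-35 + 1\right) - 203 = -34 - 203 = -237$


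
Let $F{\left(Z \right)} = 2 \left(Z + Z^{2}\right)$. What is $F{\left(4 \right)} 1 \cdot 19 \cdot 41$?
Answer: $31160$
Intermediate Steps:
$F{\left(Z \right)} = 2 Z + 2 Z^{2}$
$F{\left(4 \right)} 1 \cdot 19 \cdot 41 = 2 \cdot 4 \left(1 + 4\right) 1 \cdot 19 \cdot 41 = 2 \cdot 4 \cdot 5 \cdot 1 \cdot 19 \cdot 41 = 40 \cdot 1 \cdot 19 \cdot 41 = 40 \cdot 19 \cdot 41 = 760 \cdot 41 = 31160$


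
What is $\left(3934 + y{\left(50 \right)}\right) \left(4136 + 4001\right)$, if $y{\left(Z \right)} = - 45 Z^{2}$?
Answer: $-883401542$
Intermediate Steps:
$\left(3934 + y{\left(50 \right)}\right) \left(4136 + 4001\right) = \left(3934 - 45 \cdot 50^{2}\right) \left(4136 + 4001\right) = \left(3934 - 112500\right) 8137 = \left(-108566\right) 8137 = -883401542$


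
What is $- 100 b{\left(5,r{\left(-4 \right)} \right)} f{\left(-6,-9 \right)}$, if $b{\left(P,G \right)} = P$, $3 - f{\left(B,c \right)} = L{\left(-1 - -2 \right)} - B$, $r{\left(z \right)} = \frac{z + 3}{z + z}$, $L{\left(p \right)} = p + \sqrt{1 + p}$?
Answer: $2000 + 500 \sqrt{2} \approx 2707.1$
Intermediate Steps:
$r{\left(z \right)} = \frac{3 + z}{2 z}$
$f{\left(B,c \right)} = 2 + B - \sqrt{2}$ ($f{\left(B,c \right)} = 3 - \left(\left(\left(-1 - -2\right) + \sqrt{1 - -1}\right) - B\right) = 3 - \left(\left(\left(-1 + 2\right) + \sqrt{1 + \left(-1 + 2\right)}\right) - B\right) = 3 - \left(\left(1 + \sqrt{1 + 1}\right) - B\right) = 3 - \left(\left(1 + \sqrt{2}\right) - B\right) = 3 - \left(1 + \sqrt{2} - B\right) = 2 + B - \sqrt{2}$)
$- 100 b{\left(5,r{\left(-4 \right)} \right)} f{\left(-6,-9 \right)} = \left(-100\right) 5 \left(2 - 6 - \sqrt{2}\right) = - 500 \left(-4 - \sqrt{2}\right) = 2000 + 500 \sqrt{2}$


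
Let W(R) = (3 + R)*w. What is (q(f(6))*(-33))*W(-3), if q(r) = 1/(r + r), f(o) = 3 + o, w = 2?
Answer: 0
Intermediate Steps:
W(R) = 6 + 2*R (W(R) = (3 + R)*2 = 6 + 2*R)
q(r) = 1/(2*r)
(q(f(6))*(-33))*W(-3) = ((1/(2*(3 + 6)))*(-33))*(6 + 2*(-3)) = (((½)/9)*(-33))*(6 - 6) = (((½)*(⅑))*(-33))*0 = ((1/18)*(-33))*0 = -11/6*0 = 0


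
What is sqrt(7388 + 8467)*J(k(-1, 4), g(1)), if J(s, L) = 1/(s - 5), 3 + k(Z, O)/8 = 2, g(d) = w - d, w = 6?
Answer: -sqrt(15855)/13 ≈ -9.6859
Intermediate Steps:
g(d) = 6 - d
k(Z, O) = -8 (k(Z, O) = -24 + 8*2 = -24 + 16 = -8)
J(s, L) = 1/(-5 + s)
sqrt(7388 + 8467)*J(k(-1, 4), g(1)) = sqrt(7388 + 8467)/(-5 - 8) = sqrt(15855)/(-13) = sqrt(15855)*(-1/13) = -sqrt(15855)/13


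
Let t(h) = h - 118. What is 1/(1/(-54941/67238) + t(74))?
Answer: -54941/2484642 ≈ -0.022112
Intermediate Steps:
t(h) = -118 + h
1/(1/(-54941/67238) + t(74)) = 1/(1/(-54941/67238) + (-118 + 74)) = 1/(1/(-54941*1/67238) - 44) = 1/(1/(-54941/67238) - 44) = 1/(-67238/54941 - 44) = 1/(-2484642/54941) = -54941/2484642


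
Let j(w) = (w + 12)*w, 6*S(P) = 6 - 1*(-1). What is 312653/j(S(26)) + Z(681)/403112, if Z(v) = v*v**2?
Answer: 4711879487169/222920936 ≈ 21137.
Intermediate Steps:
S(P) = 7/6 (S(P) = (6 - 1*(-1))/6 = (6 + 1)/6 = (1/6)*7 = 7/6)
j(w) = w*(12 + w) (j(w) = (12 + w)*w = w*(12 + w))
Z(v) = v**3
312653/j(S(26)) + Z(681)/403112 = 312653/((7*(12 + 7/6)/6)) + 681**3/403112 = 312653/(((7/6)*(79/6))) + 315821241*(1/403112) = 312653/(553/36) + 315821241/403112 = 312653*(36/553) + 315821241/403112 = 11255508/553 + 315821241/403112 = 4711879487169/222920936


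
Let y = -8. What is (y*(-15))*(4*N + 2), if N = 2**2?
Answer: 2160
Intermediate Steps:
N = 4
(y*(-15))*(4*N + 2) = (-8*(-15))*(4*4 + 2) = 120*(16 + 2) = 120*18 = 2160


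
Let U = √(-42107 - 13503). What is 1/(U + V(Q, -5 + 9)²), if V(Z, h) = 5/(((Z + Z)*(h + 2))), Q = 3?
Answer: 6480/18680689277 - 1679616*I*√55610/93403446385 ≈ 3.4688e-7 - 0.0042406*I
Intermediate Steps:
V(Z, h) = 5/(2*Z*(2 + h)) (V(Z, h) = 5/(((2*Z)*(2 + h))) = 5/((2*Z*(2 + h))) = 5*(1/(2*Z*(2 + h))) = 5/(2*Z*(2 + h)))
U = I*√55610 (U = √(-55610) = I*√55610 ≈ 235.82*I)
1/(U + V(Q, -5 + 9)²) = 1/(I*√55610 + ((5/2)/(3*(2 + (-5 + 9))))²) = 1/(I*√55610 + ((5/2)*(⅓)/(2 + 4))²) = 1/(I*√55610 + ((5/2)*(⅓)/6)²) = 1/(I*√55610 + ((5/2)*(⅓)*(⅙))²) = 1/(I*√55610 + (5/36)²) = 1/(I*√55610 + 25/1296) = 1/(25/1296 + I*√55610)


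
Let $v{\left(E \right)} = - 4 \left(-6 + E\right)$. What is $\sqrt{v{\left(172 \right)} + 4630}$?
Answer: $\sqrt{3966} \approx 62.976$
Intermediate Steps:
$v{\left(E \right)} = 24 - 4 E$
$\sqrt{v{\left(172 \right)} + 4630} = \sqrt{\left(24 - 688\right) + 4630} = \sqrt{-664 + 4630} = \sqrt{3966}$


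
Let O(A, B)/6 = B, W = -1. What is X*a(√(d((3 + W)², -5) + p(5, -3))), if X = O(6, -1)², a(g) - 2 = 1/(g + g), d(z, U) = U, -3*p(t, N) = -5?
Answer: 72 - 9*I*√30/5 ≈ 72.0 - 9.859*I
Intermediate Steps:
p(t, N) = 5/3 (p(t, N) = -⅓*(-5) = 5/3)
O(A, B) = 6*B
a(g) = 2 + 1/(2*g) (a(g) = 2 + 1/(g + g) = 2 + 1/(2*g))
X = 36 (X = (6*(-1))² = (-6)² = 36)
X*a(√(d((3 + W)², -5) + p(5, -3))) = 36*(2 + 1/(2*(√(-5 + 5/3)))) = 36*(2 + 1/(2*(√(-10/3)))) = 36*(2 + 1/(2*((I*√30/3)))) = 36*(2 + (-I*√30/10)/2) = 36*(2 - I*√30/20) = 72 - 9*I*√30/5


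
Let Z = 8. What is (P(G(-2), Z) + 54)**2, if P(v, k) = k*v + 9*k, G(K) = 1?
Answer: 17956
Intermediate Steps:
P(v, k) = 9*k + k*v
(P(G(-2), Z) + 54)**2 = (8*(9 + 1) + 54)**2 = (8*10 + 54)**2 = (80 + 54)**2 = 134**2 = 17956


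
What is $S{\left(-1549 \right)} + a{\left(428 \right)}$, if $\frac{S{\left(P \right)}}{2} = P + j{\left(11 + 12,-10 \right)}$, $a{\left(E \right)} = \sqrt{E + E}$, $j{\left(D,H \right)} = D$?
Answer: $-3052 + 2 \sqrt{214} \approx -3022.7$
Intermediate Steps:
$a{\left(E \right)} = \sqrt{2} \sqrt{E}$ ($a{\left(E \right)} = \sqrt{2 E} = \sqrt{2} \sqrt{E}$)
$S{\left(P \right)} = 46 + 2 P$ ($S{\left(P \right)} = 2 \left(P + \left(11 + 12\right)\right) = 2 \left(P + 23\right) = 2 \left(23 + P\right) = 46 + 2 P$)
$S{\left(-1549 \right)} + a{\left(428 \right)} = \left(46 + 2 \left(-1549\right)\right) + \sqrt{2} \sqrt{428} = \left(46 - 3098\right) + \sqrt{2} \cdot 2 \sqrt{107} = -3052 + 2 \sqrt{214}$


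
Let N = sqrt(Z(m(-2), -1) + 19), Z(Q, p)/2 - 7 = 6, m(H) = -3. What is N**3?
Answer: 135*sqrt(5) ≈ 301.87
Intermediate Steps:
Z(Q, p) = 26 (Z(Q, p) = 14 + 2*6 = 14 + 12 = 26)
N = 3*sqrt(5) (N = sqrt(26 + 19) = sqrt(45) = 3*sqrt(5) ≈ 6.7082)
N**3 = (3*sqrt(5))**3 = 135*sqrt(5)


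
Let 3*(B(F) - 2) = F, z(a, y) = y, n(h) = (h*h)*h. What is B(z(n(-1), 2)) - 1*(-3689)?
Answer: 11075/3 ≈ 3691.7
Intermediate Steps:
n(h) = h³ (n(h) = h²*h = h³)
B(F) = 2 + F/3
B(z(n(-1), 2)) - 1*(-3689) = (2 + (⅓)*2) - 1*(-3689) = (2 + ⅔) + 3689 = 8/3 + 3689 = 11075/3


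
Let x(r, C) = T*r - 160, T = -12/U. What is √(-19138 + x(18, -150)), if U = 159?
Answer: I*√54211898/53 ≈ 138.92*I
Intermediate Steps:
T = -4/53 (T = -12/159 = -1*4/53 = -4/53 ≈ -0.075472)
x(r, C) = -160 - 4*r/53 (x(r, C) = -4*r/53 - 160 = -160 - 4*r/53)
√(-19138 + x(18, -150)) = √(-19138 + (-160 - 4/53*18)) = √(-19138 + (-160 - 72/53)) = √(-19138 - 8552/53) = √(-1022866/53) = I*√54211898/53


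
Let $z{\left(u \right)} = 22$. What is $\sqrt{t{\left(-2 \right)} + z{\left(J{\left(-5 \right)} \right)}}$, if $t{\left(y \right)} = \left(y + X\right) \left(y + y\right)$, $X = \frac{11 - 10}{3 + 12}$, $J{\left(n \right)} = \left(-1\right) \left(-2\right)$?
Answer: $\frac{\sqrt{6690}}{15} \approx 5.4528$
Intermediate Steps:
$J{\left(n \right)} = 2$
$X = \frac{1}{15}$ ($X = 1 \cdot \frac{1}{15} = \frac{1}{15} \approx 0.066667$)
$t{\left(y \right)} = 2 y \left(\frac{1}{15} + y\right)$ ($t{\left(y \right)} = \left(y + \frac{1}{15}\right) \left(y + y\right) = \left(\frac{1}{15} + y\right) 2 y = 2 y \left(\frac{1}{15} + y\right)$)
$\sqrt{t{\left(-2 \right)} + z{\left(J{\left(-5 \right)} \right)}} = \sqrt{\frac{2}{15} \left(-2\right) \left(1 + 15 \left(-2\right)\right) + 22} = \sqrt{\frac{2}{15} \left(-2\right) \left(1 - 30\right) + 22} = \sqrt{\frac{2}{15} \left(-2\right) \left(-29\right) + 22} = \sqrt{\frac{116}{15} + 22} = \sqrt{\frac{446}{15}} = \frac{\sqrt{6690}}{15}$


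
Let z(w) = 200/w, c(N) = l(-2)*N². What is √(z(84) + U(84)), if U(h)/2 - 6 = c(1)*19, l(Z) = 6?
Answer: √106890/21 ≈ 15.569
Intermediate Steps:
c(N) = 6*N²
U(h) = 240 (U(h) = 12 + 2*((6*1²)*19) = 12 + 2*((6*1)*19) = 12 + 2*(6*19) = 12 + 2*114 = 12 + 228 = 240)
√(z(84) + U(84)) = √(200/84 + 240) = √(200*(1/84) + 240) = √(50/21 + 240) = √(5090/21) = √106890/21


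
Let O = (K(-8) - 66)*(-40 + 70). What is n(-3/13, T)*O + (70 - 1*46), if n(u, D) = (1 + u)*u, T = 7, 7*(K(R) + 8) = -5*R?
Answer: 458592/1183 ≈ 387.65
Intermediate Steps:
K(R) = -8 - 5*R/7 (K(R) = -8 + (-5*R)/7 = -8 - 5*R/7)
n(u, D) = u*(1 + u)
O = -14340/7 (O = ((-8 - 5/7*(-8)) - 66)*(-40 + 70) = ((-8 + 40/7) - 66)*30 = (-16/7 - 66)*30 = -478/7*30 = -14340/7 ≈ -2048.6)
n(-3/13, T)*O + (70 - 1*46) = ((-3/13)*(1 - 3/13))*(-14340/7) + (70 - 1*46) = ((-3*1/13)*(1 - 3*1/13))*(-14340/7) + (70 - 46) = -3*(1 - 3/13)/13*(-14340/7) + 24 = -3/13*10/13*(-14340/7) + 24 = -30/169*(-14340/7) + 24 = 430200/1183 + 24 = 458592/1183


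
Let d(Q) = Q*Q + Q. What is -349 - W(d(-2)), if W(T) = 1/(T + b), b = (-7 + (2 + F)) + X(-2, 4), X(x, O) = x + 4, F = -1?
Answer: -697/2 ≈ -348.50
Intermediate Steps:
X(x, O) = 4 + x
d(Q) = Q + Q**2 (d(Q) = Q**2 + Q = Q + Q**2)
b = -4 (b = (-7 + (2 - 1)) + (4 - 2) = (-7 + 1) + 2 = -6 + 2 = -4)
W(T) = 1/(-4 + T) (W(T) = 1/(T - 4) = 1/(-4 + T))
-349 - W(d(-2)) = -349 - 1/(-4 - 2*(1 - 2)) = -349 - 1/(-4 - 2*(-1)) = -349 - 1/(-4 + 2) = -349 - 1/(-2) = -349 - 1*(-1/2) = -349 + 1/2 = -697/2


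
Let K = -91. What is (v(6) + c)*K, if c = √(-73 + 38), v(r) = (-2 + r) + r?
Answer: -910 - 91*I*√35 ≈ -910.0 - 538.36*I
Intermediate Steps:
v(r) = -2 + 2*r
c = I*√35 (c = √(-35) = I*√35 ≈ 5.9161*I)
(v(6) + c)*K = ((-2 + 2*6) + I*√35)*(-91) = ((-2 + 12) + I*√35)*(-91) = (10 + I*√35)*(-91) = -910 - 91*I*√35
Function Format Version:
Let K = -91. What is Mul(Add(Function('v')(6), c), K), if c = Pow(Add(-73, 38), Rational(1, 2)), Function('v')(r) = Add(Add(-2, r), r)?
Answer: Add(-910, Mul(-91, I, Pow(35, Rational(1, 2)))) ≈ Add(-910.00, Mul(-538.36, I))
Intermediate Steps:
Function('v')(r) = Add(-2, Mul(2, r))
c = Mul(I, Pow(35, Rational(1, 2))) (c = Pow(-35, Rational(1, 2)) = Mul(I, Pow(35, Rational(1, 2))) ≈ Mul(5.9161, I))
Mul(Add(Function('v')(6), c), K) = Mul(Add(Add(-2, Mul(2, 6)), Mul(I, Pow(35, Rational(1, 2)))), -91) = Mul(Add(Add(-2, 12), Mul(I, Pow(35, Rational(1, 2)))), -91) = Mul(Add(10, Mul(I, Pow(35, Rational(1, 2)))), -91) = Add(-910, Mul(-91, I, Pow(35, Rational(1, 2))))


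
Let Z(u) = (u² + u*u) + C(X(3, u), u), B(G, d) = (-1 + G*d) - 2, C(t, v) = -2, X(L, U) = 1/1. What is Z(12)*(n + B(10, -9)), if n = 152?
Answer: 16874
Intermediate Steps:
X(L, U) = 1
B(G, d) = -3 + G*d
Z(u) = -2 + 2*u² (Z(u) = (u² + u*u) - 2 = (u² + u²) - 2 = 2*u² - 2 = -2 + 2*u²)
Z(12)*(n + B(10, -9)) = (-2 + 2*12²)*(152 + (-3 + 10*(-9))) = (-2 + 2*144)*(152 + (-3 - 90)) = (-2 + 288)*(152 - 93) = 286*59 = 16874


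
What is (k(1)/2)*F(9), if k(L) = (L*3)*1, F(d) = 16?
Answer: 24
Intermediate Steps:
k(L) = 3*L (k(L) = (3*L)*1 = 3*L)
(k(1)/2)*F(9) = ((3*1)/2)*16 = (3*(1/2))*16 = (3/2)*16 = 24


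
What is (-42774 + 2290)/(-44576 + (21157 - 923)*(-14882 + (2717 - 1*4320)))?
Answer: 20242/166801033 ≈ 0.00012135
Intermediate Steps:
(-42774 + 2290)/(-44576 + (21157 - 923)*(-14882 + (2717 - 1*4320))) = -40484/(-44576 + 20234*(-14882 + (2717 - 4320))) = -40484/(-44576 + 20234*(-14882 - 1603)) = -40484/(-44576 + 20234*(-16485)) = -40484/(-44576 - 333557490) = -40484/(-333602066) = -40484*(-1/333602066) = 20242/166801033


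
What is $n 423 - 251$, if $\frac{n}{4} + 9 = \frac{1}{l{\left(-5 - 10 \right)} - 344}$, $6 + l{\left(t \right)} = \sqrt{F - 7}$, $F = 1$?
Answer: $- \frac{948431287}{61253} - \frac{846 i \sqrt{6}}{61253} \approx -15484.0 - 0.033831 i$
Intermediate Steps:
$l{\left(t \right)} = -6 + i \sqrt{6}$ ($l{\left(t \right)} = -6 + \sqrt{1 - 7} = -6 + \sqrt{-6} = -6 + i \sqrt{6}$)
$n = -36 + \frac{4}{-350 + i \sqrt{6}}$ ($n = -36 + \frac{4}{\left(-6 + i \sqrt{6}\right) - 344} = -36 + \frac{4}{-350 + i \sqrt{6}} \approx -36.011 - 7.9979 \cdot 10^{-5} i$)
$n 423 - 251 = \left(- \frac{2205808}{61253} - \frac{2 i \sqrt{6}}{61253}\right) 423 - 251 = \left(- \frac{933056784}{61253} - \frac{846 i \sqrt{6}}{61253}\right) - 251 = - \frac{948431287}{61253} - \frac{846 i \sqrt{6}}{61253}$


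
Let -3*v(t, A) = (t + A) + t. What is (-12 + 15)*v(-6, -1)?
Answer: 13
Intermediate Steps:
v(t, A) = -2*t/3 - A/3 (v(t, A) = -((t + A) + t)/3 = -((A + t) + t)/3 = -(A + 2*t)/3 = -2*t/3 - A/3)
(-12 + 15)*v(-6, -1) = (-12 + 15)*(-⅔*(-6) - ⅓*(-1)) = 3*(4 + ⅓) = 3*(13/3) = 13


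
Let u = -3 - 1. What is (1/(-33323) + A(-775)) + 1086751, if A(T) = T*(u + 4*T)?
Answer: 116375612372/33323 ≈ 3.4924e+6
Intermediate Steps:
u = -4
A(T) = T*(-4 + 4*T)
(1/(-33323) + A(-775)) + 1086751 = (1/(-33323) + 4*(-775)*(-1 - 775)) + 1086751 = (-1/33323 + 4*(-775)*(-776)) + 1086751 = (-1/33323 + 2405600) + 1086751 = 80161808799/33323 + 1086751 = 116375612372/33323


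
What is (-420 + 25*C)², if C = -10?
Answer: 448900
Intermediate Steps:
(-420 + 25*C)² = (-420 + 25*(-10))² = (-420 - 250)² = (-670)² = 448900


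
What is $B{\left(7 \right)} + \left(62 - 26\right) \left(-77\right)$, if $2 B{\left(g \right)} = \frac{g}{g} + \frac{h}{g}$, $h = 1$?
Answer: $- \frac{19400}{7} \approx -2771.4$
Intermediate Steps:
$B{\left(g \right)} = \frac{1}{2} + \frac{1}{2 g}$ ($B{\left(g \right)} = \frac{\frac{g}{g} + 1 \frac{1}{g}}{2} = \frac{1 + \frac{1}{g}}{2} = \frac{1}{2} + \frac{1}{2 g}$)
$B{\left(7 \right)} + \left(62 - 26\right) \left(-77\right) = \frac{1 + 7}{2 \cdot 7} + \left(62 - 26\right) \left(-77\right) = \frac{1}{2} \cdot \frac{1}{7} \cdot 8 + \left(62 - 26\right) \left(-77\right) = \frac{4}{7} + 36 \left(-77\right) = \frac{4}{7} - 2772 = - \frac{19400}{7}$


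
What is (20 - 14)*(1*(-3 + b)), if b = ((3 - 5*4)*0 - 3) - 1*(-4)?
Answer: -12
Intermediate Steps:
b = 1 (b = ((3 - 20)*0 - 3) + 4 = (-17*0 - 3) + 4 = (0 - 3) + 4 = -3 + 4 = 1)
(20 - 14)*(1*(-3 + b)) = (20 - 14)*(1*(-3 + 1)) = 6*(1*(-2)) = 6*(-2) = -12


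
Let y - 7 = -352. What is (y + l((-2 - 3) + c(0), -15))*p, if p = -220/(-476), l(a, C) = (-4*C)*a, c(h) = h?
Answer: -35475/119 ≈ -298.11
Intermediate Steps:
y = -345 (y = 7 - 352 = -345)
l(a, C) = -4*C*a
p = 55/119 (p = -220*(-1/476) = 55/119 ≈ 0.46218)
(y + l((-2 - 3) + c(0), -15))*p = (-345 - 4*(-15)*((-2 - 3) + 0))*(55/119) = (-345 - 4*(-15)*(-5 + 0))*(55/119) = (-345 - 4*(-15)*(-5))*(55/119) = (-345 - 300)*(55/119) = -645*55/119 = -35475/119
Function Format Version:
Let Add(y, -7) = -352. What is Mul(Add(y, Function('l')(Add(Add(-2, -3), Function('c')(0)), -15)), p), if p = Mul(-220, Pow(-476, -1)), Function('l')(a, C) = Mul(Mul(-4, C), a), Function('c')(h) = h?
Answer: Rational(-35475, 119) ≈ -298.11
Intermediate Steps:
y = -345 (y = Add(7, -352) = -345)
Function('l')(a, C) = Mul(-4, C, a)
p = Rational(55, 119) (p = Mul(-220, Rational(-1, 476)) = Rational(55, 119) ≈ 0.46218)
Mul(Add(y, Function('l')(Add(Add(-2, -3), Function('c')(0)), -15)), p) = Mul(Add(-345, Mul(-4, -15, Add(Add(-2, -3), 0))), Rational(55, 119)) = Mul(Add(-345, Mul(-4, -15, Add(-5, 0))), Rational(55, 119)) = Mul(Add(-345, Mul(-4, -15, -5)), Rational(55, 119)) = Mul(Add(-345, -300), Rational(55, 119)) = Mul(-645, Rational(55, 119)) = Rational(-35475, 119)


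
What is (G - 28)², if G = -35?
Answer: 3969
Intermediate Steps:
(G - 28)² = (-35 - 28)² = (-63)² = 3969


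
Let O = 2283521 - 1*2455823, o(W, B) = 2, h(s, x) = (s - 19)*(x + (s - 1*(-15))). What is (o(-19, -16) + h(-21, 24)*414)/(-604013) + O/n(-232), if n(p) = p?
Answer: 52070901011/70065508 ≈ 743.17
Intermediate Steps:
h(s, x) = (-19 + s)*(15 + s + x) (h(s, x) = (-19 + s)*(x + (s + 15)) = (-19 + s)*(x + (15 + s)) = (-19 + s)*(15 + s + x))
O = -172302 (O = 2283521 - 2455823 = -172302)
(o(-19, -16) + h(-21, 24)*414)/(-604013) + O/n(-232) = (2 + (-285 + (-21)² - 19*24 - 4*(-21) - 21*24)*414)/(-604013) - 172302/(-232) = (2 + (-285 + 441 - 456 + 84 - 504)*414)*(-1/604013) - 172302*(-1/232) = (2 - 720*414)*(-1/604013) + 86151/116 = (2 - 298080)*(-1/604013) + 86151/116 = -298078*(-1/604013) + 86151/116 = 298078/604013 + 86151/116 = 52070901011/70065508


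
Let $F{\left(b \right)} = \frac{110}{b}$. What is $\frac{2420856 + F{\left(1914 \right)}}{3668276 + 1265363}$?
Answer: $\frac{210614477}{429226593} \approx 0.49068$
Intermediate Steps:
$\frac{2420856 + F{\left(1914 \right)}}{3668276 + 1265363} = \frac{2420856 + \frac{110}{1914}}{3668276 + 1265363} = \frac{2420856 + 110 \cdot \frac{1}{1914}}{4933639} = \left(2420856 + \frac{5}{87}\right) \frac{1}{4933639} = \frac{210614477}{87} \cdot \frac{1}{4933639} = \frac{210614477}{429226593}$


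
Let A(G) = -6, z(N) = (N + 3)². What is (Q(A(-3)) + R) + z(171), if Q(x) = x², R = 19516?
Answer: 49828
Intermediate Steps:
z(N) = (3 + N)²
(Q(A(-3)) + R) + z(171) = ((-6)² + 19516) + (3 + 171)² = (36 + 19516) + 174² = 19552 + 30276 = 49828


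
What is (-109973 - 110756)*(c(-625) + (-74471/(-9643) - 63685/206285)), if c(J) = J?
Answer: 54233370179970151/397841251 ≈ 1.3632e+8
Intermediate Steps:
(-109973 - 110756)*(c(-625) + (-74471/(-9643) - 63685/206285)) = (-109973 - 110756)*(-625 + (-74471/(-9643) - 63685/206285)) = -220729*(-625 + (-74471*(-1/9643) - 63685*1/206285)) = -220729*(-625 + (74471/9643 - 12737/41257)) = -220729*(-625 + 2949627156/397841251) = -220729*(-245701154719/397841251) = 54233370179970151/397841251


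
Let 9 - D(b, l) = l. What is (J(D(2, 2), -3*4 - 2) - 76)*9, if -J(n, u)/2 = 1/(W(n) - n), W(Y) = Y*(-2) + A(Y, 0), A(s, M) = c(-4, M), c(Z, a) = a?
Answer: -4782/7 ≈ -683.14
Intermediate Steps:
A(s, M) = M
W(Y) = -2*Y (W(Y) = Y*(-2) + 0 = -2*Y + 0 = -2*Y)
D(b, l) = 9 - l
J(n, u) = 2/(3*n) (J(n, u) = -2/(-2*n - n) = -2*(-1/(3*n)) = -(-2)/(3*n) = 2/(3*n))
(J(D(2, 2), -3*4 - 2) - 76)*9 = (2/(3*(9 - 1*2)) - 76)*9 = (2/(3*(9 - 2)) - 76)*9 = ((⅔)/7 - 76)*9 = ((⅔)*(⅐) - 76)*9 = (2/21 - 76)*9 = -1594/21*9 = -4782/7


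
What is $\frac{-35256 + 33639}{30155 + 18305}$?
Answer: $- \frac{1617}{48460} \approx -0.033368$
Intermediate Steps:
$\frac{-35256 + 33639}{30155 + 18305} = - \frac{1617}{48460}$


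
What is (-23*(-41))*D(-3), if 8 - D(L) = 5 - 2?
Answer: 4715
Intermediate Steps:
D(L) = 5 (D(L) = 8 - (5 - 2) = 8 - 1*3 = 8 - 3 = 5)
(-23*(-41))*D(-3) = -23*(-41)*5 = 943*5 = 4715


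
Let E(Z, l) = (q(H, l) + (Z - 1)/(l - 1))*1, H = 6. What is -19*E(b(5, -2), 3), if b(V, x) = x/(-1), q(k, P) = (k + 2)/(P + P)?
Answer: -209/6 ≈ -34.833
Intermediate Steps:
q(k, P) = (2 + k)/(2*P) (q(k, P) = (2 + k)/((2*P)) = (2 + k)*(1/(2*P)) = (2 + k)/(2*P))
b(V, x) = -x (b(V, x) = x*(-1) = -x)
E(Z, l) = 4/l + (-1 + Z)/(-1 + l) (E(Z, l) = ((2 + 6)/(2*l) + (Z - 1)/(l - 1))*1 = ((1/2)*8/l + (-1 + Z)/(-1 + l))*1 = (4/l + (-1 + Z)/(-1 + l))*1 = 4/l + (-1 + Z)/(-1 + l))
-19*E(b(5, -2), 3) = -19*(-4 + 3*(3 - 1*(-2)))/(3*(-1 + 3)) = -19*(-4 + 3*(3 + 2))/(3*2) = -19*(-4 + 3*5)/(3*2) = -19*(-4 + 15)/(3*2) = -19*11/(3*2) = -19*11/6 = -209/6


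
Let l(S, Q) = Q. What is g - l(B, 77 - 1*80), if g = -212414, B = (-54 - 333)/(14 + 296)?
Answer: -212411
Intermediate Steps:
B = -387/310 ≈ -1.2484
g - l(B, 77 - 1*80) = -212414 - (77 - 1*80) = -212414 - (77 - 80) = -212414 - 1*(-3) = -212414 + 3 = -212411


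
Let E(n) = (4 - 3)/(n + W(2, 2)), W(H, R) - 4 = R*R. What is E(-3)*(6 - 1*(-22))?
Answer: 28/5 ≈ 5.6000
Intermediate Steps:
W(H, R) = 4 + R² (W(H, R) = 4 + R*R = 4 + R²)
E(n) = 1/(8 + n) (E(n) = (4 - 3)/(n + (4 + 2²)) = 1/(n + (4 + 4)) = 1/(n + 8) = 1/(8 + n))
E(-3)*(6 - 1*(-22)) = (6 - 1*(-22))/(8 - 3) = (6 + 22)/5 = (⅕)*28 = 28/5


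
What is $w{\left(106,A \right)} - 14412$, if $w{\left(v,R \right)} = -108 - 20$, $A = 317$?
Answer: $-14540$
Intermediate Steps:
$w{\left(v,R \right)} = -128$
$w{\left(106,A \right)} - 14412 = -128 - 14412 = -14540$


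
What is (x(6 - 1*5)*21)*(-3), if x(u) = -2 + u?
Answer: 63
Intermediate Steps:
(x(6 - 1*5)*21)*(-3) = ((-2 + (6 - 1*5))*21)*(-3) = ((-2 + (6 - 5))*21)*(-3) = ((-2 + 1)*21)*(-3) = -1*21*(-3) = -21*(-3) = 63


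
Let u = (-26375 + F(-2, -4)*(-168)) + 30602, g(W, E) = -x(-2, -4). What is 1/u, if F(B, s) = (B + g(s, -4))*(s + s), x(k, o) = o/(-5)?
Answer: 5/2319 ≈ 0.0021561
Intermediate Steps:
x(k, o) = -o/5 (x(k, o) = o*(-⅕) = -o/5)
g(W, E) = -⅘ (g(W, E) = -(-1)*(-4)/5 = -1*⅘ = -⅘)
F(B, s) = 2*s*(-⅘ + B) (F(B, s) = (B - ⅘)*(s + s) = (-⅘ + B)*(2*s) = 2*s*(-⅘ + B))
u = 2319/5 (u = (-26375 + ((⅖)*(-4)*(-4 + 5*(-2)))*(-168)) + 30602 = (-26375 + ((⅖)*(-4)*(-4 - 10))*(-168)) + 30602 = (-26375 + ((⅖)*(-4)*(-14))*(-168)) + 30602 = (-26375 + (112/5)*(-168)) + 30602 = (-26375 - 18816/5) + 30602 = -150691/5 + 30602 = 2319/5 ≈ 463.80)
1/u = 1/(2319/5) = 5/2319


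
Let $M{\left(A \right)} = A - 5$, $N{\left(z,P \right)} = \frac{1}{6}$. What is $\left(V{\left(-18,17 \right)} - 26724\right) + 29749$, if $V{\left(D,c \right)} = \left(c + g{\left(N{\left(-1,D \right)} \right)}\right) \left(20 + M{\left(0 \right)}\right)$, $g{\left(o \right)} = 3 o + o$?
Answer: $3290$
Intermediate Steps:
$N{\left(z,P \right)} = \frac{1}{6}$
$g{\left(o \right)} = 4 o$
$M{\left(A \right)} = -5 + A$ ($M{\left(A \right)} = A - 5 = -5 + A$)
$V{\left(D,c \right)} = 10 + 15 c$ ($V{\left(D,c \right)} = \left(c + 4 \cdot \frac{1}{6}\right) \left(20 + \left(-5 + 0\right)\right) = \left(c + \frac{2}{3}\right) \left(20 - 5\right) = \left(\frac{2}{3} + c\right) 15 = 10 + 15 c$)
$\left(V{\left(-18,17 \right)} - 26724\right) + 29749 = \left(\left(10 + 15 \cdot 17\right) - 26724\right) + 29749 = \left(\left(10 + 255\right) - 26724\right) + 29749 = \left(265 - 26724\right) + 29749 = -26459 + 29749 = 3290$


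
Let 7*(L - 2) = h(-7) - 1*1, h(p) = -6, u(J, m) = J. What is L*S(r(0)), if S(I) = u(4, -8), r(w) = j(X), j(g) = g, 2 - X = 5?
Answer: 4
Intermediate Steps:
X = -3 (X = 2 - 1*5 = 2 - 5 = -3)
r(w) = -3
L = 1 (L = 2 + (-6 - 1*1)/7 = 2 + (-6 - 1)/7 = 2 + (1/7)*(-7) = 2 - 1 = 1)
S(I) = 4
L*S(r(0)) = 1*4 = 4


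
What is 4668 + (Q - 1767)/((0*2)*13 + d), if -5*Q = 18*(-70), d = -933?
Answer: 1452253/311 ≈ 4669.6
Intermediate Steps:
Q = 252 (Q = -18*(-70)/5 = -⅕*(-1260) = 252)
4668 + (Q - 1767)/((0*2)*13 + d) = 4668 + (252 - 1767)/((0*2)*13 - 933) = 4668 - 1515/(0*13 - 933) = 4668 - 1515/(0 - 933) = 4668 - 1515/(-933) = 4668 - 1515*(-1/933) = 4668 + 505/311 = 1452253/311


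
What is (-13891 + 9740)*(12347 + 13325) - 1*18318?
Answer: -106582790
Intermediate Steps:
(-13891 + 9740)*(12347 + 13325) - 1*18318 = -4151*25672 - 18318 = -106564472 - 18318 = -106582790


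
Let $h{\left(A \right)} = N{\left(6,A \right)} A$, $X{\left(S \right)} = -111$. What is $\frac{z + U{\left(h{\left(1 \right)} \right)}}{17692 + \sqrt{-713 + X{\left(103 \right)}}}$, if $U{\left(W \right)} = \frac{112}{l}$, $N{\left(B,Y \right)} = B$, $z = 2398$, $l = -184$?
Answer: $\frac{40647370}{299965701} - \frac{4595 i \sqrt{206}}{299965701} \approx 0.13551 - 0.00021986 i$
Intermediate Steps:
$h{\left(A \right)} = 6 A$
$U{\left(W \right)} = - \frac{14}{23}$ ($U{\left(W \right)} = \frac{112}{-184} = 112 \left(- \frac{1}{184}\right) = - \frac{14}{23}$)
$\frac{z + U{\left(h{\left(1 \right)} \right)}}{17692 + \sqrt{-713 + X{\left(103 \right)}}} = \frac{2398 - \frac{14}{23}}{17692 + \sqrt{-713 - 111}} = \frac{55140}{23 \left(17692 + \sqrt{-824}\right)} = \frac{55140}{23 \left(17692 + 2 i \sqrt{206}\right)}$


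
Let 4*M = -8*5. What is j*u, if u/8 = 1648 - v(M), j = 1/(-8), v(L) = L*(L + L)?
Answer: -1448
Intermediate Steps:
M = -10 (M = (-8*5)/4 = (1/4)*(-40) = -10)
v(L) = 2*L**2 (v(L) = L*(2*L) = 2*L**2)
j = -1/8 ≈ -0.12500
u = 11584 (u = 8*(1648 - 2*(-10)**2) = 8*(1648 - 2*100) = 8*(1648 - 1*200) = 8*(1648 - 200) = 8*1448 = 11584)
j*u = -1/8*11584 = -1448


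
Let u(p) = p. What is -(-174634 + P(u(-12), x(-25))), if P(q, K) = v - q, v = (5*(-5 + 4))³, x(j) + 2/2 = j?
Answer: 174747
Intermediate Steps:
x(j) = -1 + j
v = -125 (v = (5*(-1))³ = (-5)³ = -125)
P(q, K) = -125 - q
-(-174634 + P(u(-12), x(-25))) = -(-174634 + (-125 - 1*(-12))) = -(-174634 + (-125 + 12)) = -(-174634 - 113) = -1*(-174747) = 174747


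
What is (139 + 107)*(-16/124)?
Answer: -984/31 ≈ -31.742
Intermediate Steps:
(139 + 107)*(-16/124) = 246*(-16*1/124) = 246*(-4/31) = -984/31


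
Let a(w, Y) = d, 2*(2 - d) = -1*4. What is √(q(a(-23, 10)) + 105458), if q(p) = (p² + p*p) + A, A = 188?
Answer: 3*√11742 ≈ 325.08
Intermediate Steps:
d = 4 (d = 2 - (-1)*4/2 = 2 - ½*(-4) = 2 + 2 = 4)
a(w, Y) = 4
q(p) = 188 + 2*p² (q(p) = (p² + p*p) + 188 = (p² + p²) + 188 = 2*p² + 188 = 188 + 2*p²)
√(q(a(-23, 10)) + 105458) = √((188 + 2*4²) + 105458) = √((188 + 2*16) + 105458) = √((188 + 32) + 105458) = √(220 + 105458) = √105678 = 3*√11742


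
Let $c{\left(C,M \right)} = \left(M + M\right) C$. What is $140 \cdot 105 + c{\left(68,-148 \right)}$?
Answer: $-5428$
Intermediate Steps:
$c{\left(C,M \right)} = 2 C M$ ($c{\left(C,M \right)} = 2 M C = 2 C M$)
$140 \cdot 105 + c{\left(68,-148 \right)} = 140 \cdot 105 + 2 \cdot 68 \left(-148\right) = 14700 - 20128 = -5428$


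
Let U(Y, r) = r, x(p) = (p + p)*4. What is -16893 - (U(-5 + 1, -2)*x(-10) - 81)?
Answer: -16972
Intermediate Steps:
x(p) = 8*p (x(p) = (2*p)*4 = 8*p)
-16893 - (U(-5 + 1, -2)*x(-10) - 81) = -16893 - (-16*(-10) - 81) = -16893 - (-2*(-80) - 81) = -16893 - (160 - 81) = -16893 - 1*79 = -16893 - 79 = -16972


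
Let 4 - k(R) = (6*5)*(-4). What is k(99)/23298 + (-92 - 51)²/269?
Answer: 238227079/3133581 ≈ 76.024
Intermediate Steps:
k(R) = 124 (k(R) = 4 - 6*5*(-4) = 4 - 30*(-4) = 4 - 1*(-120) = 4 + 120 = 124)
k(99)/23298 + (-92 - 51)²/269 = 124/23298 + (-92 - 51)²/269 = 124*(1/23298) + (-143)²*(1/269) = 62/11649 + 20449*(1/269) = 62/11649 + 20449/269 = 238227079/3133581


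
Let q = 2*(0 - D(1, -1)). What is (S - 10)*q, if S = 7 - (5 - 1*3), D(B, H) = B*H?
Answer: -10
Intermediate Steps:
q = 2 (q = 2*(0 - (-1)) = 2*(0 - 1*(-1)) = 2*(0 + 1) = 2*1 = 2)
S = 5 (S = 7 - (5 - 3) = 7 - 1*2 = 7 - 2 = 5)
(S - 10)*q = (5 - 10)*2 = -5*2 = -10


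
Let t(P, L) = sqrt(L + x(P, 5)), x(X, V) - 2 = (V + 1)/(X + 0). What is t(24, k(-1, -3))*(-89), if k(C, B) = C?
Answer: -89*sqrt(5)/2 ≈ -99.505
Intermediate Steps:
x(X, V) = 2 + (1 + V)/X (x(X, V) = 2 + (V + 1)/(X + 0) = 2 + (1 + V)/X)
t(P, L) = sqrt(L + (6 + 2*P)/P) (t(P, L) = sqrt(L + (1 + 5 + 2*P)/P) = sqrt(L + (6 + 2*P)/P))
t(24, k(-1, -3))*(-89) = sqrt(2 - 1 + 6/24)*(-89) = sqrt(2 - 1 + 6*(1/24))*(-89) = sqrt(2 - 1 + 1/4)*(-89) = sqrt(5/4)*(-89) = (sqrt(5)/2)*(-89) = -89*sqrt(5)/2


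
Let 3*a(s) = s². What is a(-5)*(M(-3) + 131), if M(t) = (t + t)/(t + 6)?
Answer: 1075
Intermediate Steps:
a(s) = s²/3
M(t) = 2*t/(6 + t) (M(t) = (2*t)/(6 + t) = 2*t/(6 + t))
a(-5)*(M(-3) + 131) = ((⅓)*(-5)²)*(2*(-3)/(6 - 3) + 131) = ((⅓)*25)*(2*(-3)/3 + 131) = 25*(2*(-3)*(⅓) + 131)/3 = 25*(-2 + 131)/3 = (25/3)*129 = 1075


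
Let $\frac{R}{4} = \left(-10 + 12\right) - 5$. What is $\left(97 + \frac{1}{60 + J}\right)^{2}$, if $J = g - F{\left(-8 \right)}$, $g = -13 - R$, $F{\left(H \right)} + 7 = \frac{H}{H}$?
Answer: $\frac{39765636}{4225} \approx 9412.0$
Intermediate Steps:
$R = -12$ ($R = 4 \left(\left(-10 + 12\right) - 5\right) = 4 \left(2 - 5\right) = 4 \left(-3\right) = -12$)
$F{\left(H \right)} = -6$ ($F{\left(H \right)} = -7 + \frac{H}{H} = -7 + 1 = -6$)
$g = -1$ ($g = -13 - -12 = -13 + 12 = -1$)
$J = 5$ ($J = -1 - -6 = -1 + 6 = 5$)
$\left(97 + \frac{1}{60 + J}\right)^{2} = \left(97 + \frac{1}{60 + 5}\right)^{2} = \left(97 + \frac{1}{65}\right)^{2} = \left(\frac{6306}{65}\right)^{2} = \frac{39765636}{4225}$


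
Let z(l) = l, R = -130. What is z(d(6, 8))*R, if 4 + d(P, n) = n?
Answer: -520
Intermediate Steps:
d(P, n) = -4 + n
z(d(6, 8))*R = (-4 + 8)*(-130) = 4*(-130) = -520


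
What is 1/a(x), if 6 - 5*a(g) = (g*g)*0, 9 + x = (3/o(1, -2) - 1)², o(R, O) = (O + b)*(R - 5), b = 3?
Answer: ⅚ ≈ 0.83333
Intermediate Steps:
o(R, O) = (-5 + R)*(3 + O) (o(R, O) = (O + 3)*(R - 5) = (3 + O)*(-5 + R) = (-5 + R)*(3 + O))
x = -95/16 (x = -9 + (3/(-15 - 5*(-2) + 3*1 - 2*1) - 1)² = -9 + (3/(-15 + 10 + 3 - 2) - 1)² = -9 + (3/(-4) - 1)² = -9 + (3*(-¼) - 1)² = -9 + (-¾ - 1)² = -9 + (-7/4)² = -9 + 49/16 = -95/16 ≈ -5.9375)
a(g) = 6/5 (a(g) = 6/5 - g*g*0/5 = 6/5 - g²*0/5 = 6/5 - ⅕*0 = 6/5 + 0 = 6/5)
1/a(x) = 1/(6/5) = ⅚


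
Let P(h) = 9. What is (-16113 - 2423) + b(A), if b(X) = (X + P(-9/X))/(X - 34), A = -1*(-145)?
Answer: -2057342/111 ≈ -18535.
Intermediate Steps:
A = 145
b(X) = (9 + X)/(-34 + X) (b(X) = (X + 9)/(X - 34) = (9 + X)/(-34 + X))
(-16113 - 2423) + b(A) = (-16113 - 2423) + (9 + 145)/(-34 + 145) = -18536 + 154/111 = -2057342/111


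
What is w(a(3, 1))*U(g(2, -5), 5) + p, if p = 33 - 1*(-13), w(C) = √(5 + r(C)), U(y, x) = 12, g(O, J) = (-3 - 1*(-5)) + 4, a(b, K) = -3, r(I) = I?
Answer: 46 + 12*√2 ≈ 62.971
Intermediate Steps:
g(O, J) = 6 (g(O, J) = (-3 + 5) + 4 = 2 + 4 = 6)
w(C) = √(5 + C)
p = 46 (p = 33 + 13 = 46)
w(a(3, 1))*U(g(2, -5), 5) + p = √(5 - 3)*12 + 46 = √2*12 + 46 = 12*√2 + 46 = 46 + 12*√2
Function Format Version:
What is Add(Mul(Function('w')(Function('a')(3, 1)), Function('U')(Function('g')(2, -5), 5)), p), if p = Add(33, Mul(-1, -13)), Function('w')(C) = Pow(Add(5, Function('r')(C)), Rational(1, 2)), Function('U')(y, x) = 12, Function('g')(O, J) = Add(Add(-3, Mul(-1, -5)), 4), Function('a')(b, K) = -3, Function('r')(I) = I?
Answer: Add(46, Mul(12, Pow(2, Rational(1, 2)))) ≈ 62.971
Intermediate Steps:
Function('g')(O, J) = 6 (Function('g')(O, J) = Add(Add(-3, 5), 4) = Add(2, 4) = 6)
Function('w')(C) = Pow(Add(5, C), Rational(1, 2))
p = 46 (p = Add(33, 13) = 46)
Add(Mul(Function('w')(Function('a')(3, 1)), Function('U')(Function('g')(2, -5), 5)), p) = Add(Mul(Pow(Add(5, -3), Rational(1, 2)), 12), 46) = Add(Mul(Pow(2, Rational(1, 2)), 12), 46) = Add(Mul(12, Pow(2, Rational(1, 2))), 46) = Add(46, Mul(12, Pow(2, Rational(1, 2))))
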